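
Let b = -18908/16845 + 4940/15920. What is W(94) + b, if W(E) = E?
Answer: 1249520227/13408620 ≈ 93.188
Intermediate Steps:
b = -10890053/13408620 (b = -18908*1/16845 + 4940*(1/15920) = -18908/16845 + 247/796 = -10890053/13408620 ≈ -0.81217)
W(94) + b = 94 - 10890053/13408620 = 1249520227/13408620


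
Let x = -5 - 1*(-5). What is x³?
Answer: 0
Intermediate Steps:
x = 0 (x = -5 + 5 = 0)
x³ = 0³ = 0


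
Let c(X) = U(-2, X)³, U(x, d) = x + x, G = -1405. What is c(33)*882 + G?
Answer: -57853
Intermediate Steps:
U(x, d) = 2*x
c(X) = -64 (c(X) = (2*(-2))³ = (-4)³ = -64)
c(33)*882 + G = -64*882 - 1405 = -56448 - 1405 = -57853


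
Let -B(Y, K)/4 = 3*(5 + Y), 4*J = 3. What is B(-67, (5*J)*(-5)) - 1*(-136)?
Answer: 880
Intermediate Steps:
J = ¾ (J = (¼)*3 = ¾ ≈ 0.75000)
B(Y, K) = -60 - 12*Y (B(Y, K) = -12*(5 + Y) = -4*(15 + 3*Y) = -60 - 12*Y)
B(-67, (5*J)*(-5)) - 1*(-136) = (-60 - 12*(-67)) - 1*(-136) = (-60 + 804) + 136 = 744 + 136 = 880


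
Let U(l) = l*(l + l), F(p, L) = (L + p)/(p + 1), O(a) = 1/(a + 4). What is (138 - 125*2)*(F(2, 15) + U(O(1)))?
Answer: -48272/75 ≈ -643.63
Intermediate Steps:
O(a) = 1/(4 + a)
F(p, L) = (L + p)/(1 + p)
U(l) = 2*l**2 (U(l) = l*(2*l) = 2*l**2)
(138 - 125*2)*(F(2, 15) + U(O(1))) = (138 - 125*2)*((15 + 2)/(1 + 2) + 2*(1/(4 + 1))**2) = (138 - 250)*(17/3 + 2*(1/5)**2) = -112*((1/3)*17 + 2*(1/5)**2) = -112*(17/3 + 2*(1/25)) = -112*(17/3 + 2/25) = -112*431/75 = -48272/75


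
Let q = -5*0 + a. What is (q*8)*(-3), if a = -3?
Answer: 72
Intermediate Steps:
q = -3 (q = -5*0 - 3 = 0 - 3 = -3)
(q*8)*(-3) = -3*8*(-3) = -24*(-3) = 72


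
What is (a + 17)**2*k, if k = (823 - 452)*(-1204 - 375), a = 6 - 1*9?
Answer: -114818564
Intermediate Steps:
a = -3 (a = 6 - 9 = -3)
k = -585809 (k = 371*(-1579) = -585809)
(a + 17)**2*k = (-3 + 17)**2*(-585809) = 14**2*(-585809) = 196*(-585809) = -114818564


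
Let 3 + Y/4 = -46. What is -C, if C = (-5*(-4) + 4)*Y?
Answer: 4704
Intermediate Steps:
Y = -196 (Y = -12 + 4*(-46) = -12 - 184 = -196)
C = -4704 (C = (-5*(-4) + 4)*(-196) = (20 + 4)*(-196) = 24*(-196) = -4704)
-C = -1*(-4704) = 4704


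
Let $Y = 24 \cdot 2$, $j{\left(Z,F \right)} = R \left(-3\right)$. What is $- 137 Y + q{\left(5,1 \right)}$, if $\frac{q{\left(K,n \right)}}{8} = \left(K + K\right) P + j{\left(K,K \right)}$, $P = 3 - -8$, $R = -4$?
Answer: $-5600$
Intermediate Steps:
$j{\left(Z,F \right)} = 12$ ($j{\left(Z,F \right)} = \left(-4\right) \left(-3\right) = 12$)
$P = 11$ ($P = 3 + 8 = 11$)
$Y = 48$
$q{\left(K,n \right)} = 96 + 176 K$ ($q{\left(K,n \right)} = 8 \left(\left(K + K\right) 11 + 12\right) = 8 \left(2 K 11 + 12\right) = 8 \left(22 K + 12\right) = 8 \left(12 + 22 K\right) = 96 + 176 K$)
$- 137 Y + q{\left(5,1 \right)} = \left(-137\right) 48 + \left(96 + 176 \cdot 5\right) = -6576 + \left(96 + 880\right) = -6576 + 976 = -5600$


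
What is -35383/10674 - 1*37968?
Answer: -405305815/10674 ≈ -37971.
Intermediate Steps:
-35383/10674 - 1*37968 = -35383*1/10674 - 37968 = -35383/10674 - 37968 = -405305815/10674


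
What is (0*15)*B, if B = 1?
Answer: 0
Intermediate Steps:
(0*15)*B = (0*15)*1 = 0*1 = 0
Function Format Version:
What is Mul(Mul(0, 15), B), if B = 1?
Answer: 0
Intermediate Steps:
Mul(Mul(0, 15), B) = Mul(Mul(0, 15), 1) = Mul(0, 1) = 0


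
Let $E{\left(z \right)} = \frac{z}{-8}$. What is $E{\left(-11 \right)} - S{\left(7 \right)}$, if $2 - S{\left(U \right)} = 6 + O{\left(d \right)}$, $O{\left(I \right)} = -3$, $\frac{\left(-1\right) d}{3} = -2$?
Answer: $\frac{19}{8} \approx 2.375$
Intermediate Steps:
$d = 6$ ($d = \left(-3\right) \left(-2\right) = 6$)
$E{\left(z \right)} = - \frac{z}{8}$ ($E{\left(z \right)} = z \left(- \frac{1}{8}\right) = - \frac{z}{8}$)
$S{\left(U \right)} = -1$ ($S{\left(U \right)} = 2 - \left(6 - 3\right) = 2 - 3 = -1$)
$E{\left(-11 \right)} - S{\left(7 \right)} = \left(- \frac{1}{8}\right) \left(-11\right) - -1 = \frac{11}{8} + 1 = \frac{19}{8}$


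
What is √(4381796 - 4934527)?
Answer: I*√552731 ≈ 743.46*I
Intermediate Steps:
√(4381796 - 4934527) = √(-552731) = I*√552731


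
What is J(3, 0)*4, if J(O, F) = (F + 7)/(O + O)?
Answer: 14/3 ≈ 4.6667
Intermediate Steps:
J(O, F) = (7 + F)/(2*O) (J(O, F) = (7 + F)/((2*O)) = (7 + F)*(1/(2*O)) = (7 + F)/(2*O))
J(3, 0)*4 = ((1/2)*(7 + 0)/3)*4 = ((1/2)*(1/3)*7)*4 = (7/6)*4 = 14/3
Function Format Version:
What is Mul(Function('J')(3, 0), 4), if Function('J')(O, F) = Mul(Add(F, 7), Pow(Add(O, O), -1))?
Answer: Rational(14, 3) ≈ 4.6667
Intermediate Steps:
Function('J')(O, F) = Mul(Rational(1, 2), Pow(O, -1), Add(7, F)) (Function('J')(O, F) = Mul(Add(7, F), Pow(Mul(2, O), -1)) = Mul(Add(7, F), Mul(Rational(1, 2), Pow(O, -1))) = Mul(Rational(1, 2), Pow(O, -1), Add(7, F)))
Mul(Function('J')(3, 0), 4) = Mul(Mul(Rational(1, 2), Pow(3, -1), Add(7, 0)), 4) = Mul(Mul(Rational(1, 2), Rational(1, 3), 7), 4) = Mul(Rational(7, 6), 4) = Rational(14, 3)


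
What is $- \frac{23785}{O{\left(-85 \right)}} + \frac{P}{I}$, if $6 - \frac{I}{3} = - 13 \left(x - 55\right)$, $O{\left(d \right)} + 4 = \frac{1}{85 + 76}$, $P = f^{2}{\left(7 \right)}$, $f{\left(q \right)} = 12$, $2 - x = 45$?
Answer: $\frac{1213907329}{203831} \approx 5955.5$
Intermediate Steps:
$x = -43$ ($x = 2 - 45 = -43$)
$P = 144$ ($P = 12^{2} = 144$)
$O{\left(d \right)} = - \frac{643}{161}$ ($O{\left(d \right)} = -4 + \frac{1}{85 + 76} = -4 + \frac{1}{161} = - \frac{643}{161}$)
$I = -3804$ ($I = 18 - 3 \left(- 13 \left(-43 - 55\right)\right) = 18 - 3 \left(\left(-13\right) \left(-98\right)\right) = 18 - 3822 = -3804$)
$- \frac{23785}{O{\left(-85 \right)}} + \frac{P}{I} = - \frac{23785}{- \frac{643}{161}} + \frac{144}{-3804} = \left(-23785\right) \left(- \frac{161}{643}\right) + 144 \left(- \frac{1}{3804}\right) = \frac{3829385}{643} - \frac{12}{317} = \frac{1213907329}{203831}$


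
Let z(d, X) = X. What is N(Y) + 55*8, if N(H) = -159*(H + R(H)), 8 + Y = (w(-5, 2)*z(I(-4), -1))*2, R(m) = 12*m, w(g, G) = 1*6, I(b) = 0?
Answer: 41780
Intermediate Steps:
w(g, G) = 6
Y = -20 (Y = -8 + (6*(-1))*2 = -8 - 6*2 = -8 - 12 = -20)
N(H) = -2067*H (N(H) = -159*(H + 12*H) = -2067*H)
N(Y) + 55*8 = -2067*(-20) + 55*8 = 41340 + 440 = 41780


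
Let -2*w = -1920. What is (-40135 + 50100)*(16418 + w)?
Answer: 173171770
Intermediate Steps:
w = 960 (w = -½*(-1920) = 960)
(-40135 + 50100)*(16418 + w) = (-40135 + 50100)*(16418 + 960) = 9965*17378 = 173171770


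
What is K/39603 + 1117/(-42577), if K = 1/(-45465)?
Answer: -2011214833792/76662034167915 ≈ -0.026235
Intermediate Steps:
K = -1/45465 ≈ -2.1995e-5
K/39603 + 1117/(-42577) = -1/45465/39603 + 1117/(-42577) = -1/45465*1/39603 + 1117*(-1/42577) = -1/1800550395 - 1117/42577 = -2011214833792/76662034167915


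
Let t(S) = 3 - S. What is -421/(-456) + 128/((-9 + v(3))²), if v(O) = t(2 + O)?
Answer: 109309/55176 ≈ 1.9811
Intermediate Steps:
v(O) = 1 - O (v(O) = 3 - (2 + O) = 3 + (-2 - O) = 1 - O)
-421/(-456) + 128/((-9 + v(3))²) = -421/(-456) + 128/((-9 + (1 - 1*3))²) = -421*(-1/456) + 128/((-9 + (1 - 3))²) = 421/456 + 128/((-9 - 2)²) = 421/456 + 128/((-11)²) = 421/456 + 128/121 = 109309/55176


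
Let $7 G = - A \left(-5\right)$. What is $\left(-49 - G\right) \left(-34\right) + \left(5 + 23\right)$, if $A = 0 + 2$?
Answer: $\frac{12198}{7} \approx 1742.6$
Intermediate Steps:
$A = 2$
$G = \frac{10}{7}$ ($G = \frac{\left(-1\right) 2 \left(-5\right)}{7} = \frac{\left(-2\right) \left(-5\right)}{7} = \frac{1}{7} \cdot 10 = \frac{10}{7} \approx 1.4286$)
$\left(-49 - G\right) \left(-34\right) + \left(5 + 23\right) = \left(-49 - \frac{10}{7}\right) \left(-34\right) + \left(5 + 23\right) = \left(-49 - \frac{10}{7}\right) \left(-34\right) + 28 = \left(- \frac{353}{7}\right) \left(-34\right) + 28 = \frac{12002}{7} + 28 = \frac{12198}{7}$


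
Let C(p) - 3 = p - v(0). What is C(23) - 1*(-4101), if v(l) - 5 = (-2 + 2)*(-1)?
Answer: 4122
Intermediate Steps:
v(l) = 5 (v(l) = 5 + (-2 + 2)*(-1) = 5 + 0*(-1) = 5 + 0 = 5)
C(p) = -2 + p (C(p) = 3 + (p - 1*5) = 3 + (p - 5) = 3 + (-5 + p) = -2 + p)
C(23) - 1*(-4101) = (-2 + 23) - 1*(-4101) = 21 + 4101 = 4122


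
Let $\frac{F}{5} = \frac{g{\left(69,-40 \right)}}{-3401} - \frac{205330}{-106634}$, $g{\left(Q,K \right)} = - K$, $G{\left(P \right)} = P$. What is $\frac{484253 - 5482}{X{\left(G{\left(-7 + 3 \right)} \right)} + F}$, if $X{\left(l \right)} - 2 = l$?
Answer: $\frac{86816080217207}{1372492691} \approx 63254.0$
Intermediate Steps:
$F = \frac{1735154925}{181331117}$ ($F = 5 \left(\frac{\left(-1\right) \left(-40\right)}{-3401} - \frac{205330}{-106634}\right) = 5 \left(40 \left(- \frac{1}{3401}\right) - - \frac{102665}{53317}\right) = 5 \left(- \frac{40}{3401} + \frac{102665}{53317}\right) = 5 \cdot \frac{347030985}{181331117} = \frac{1735154925}{181331117} \approx 9.569$)
$X{\left(l \right)} = 2 + l$
$\frac{484253 - 5482}{X{\left(G{\left(-7 + 3 \right)} \right)} + F} = \frac{484253 - 5482}{\left(2 + \left(-7 + 3\right)\right) + \frac{1735154925}{181331117}} = \frac{478771}{\left(2 - 4\right) + \frac{1735154925}{181331117}} = \frac{478771}{-2 + \frac{1735154925}{181331117}} = \frac{478771}{\frac{1372492691}{181331117}} = 478771 \cdot \frac{181331117}{1372492691} = \frac{86816080217207}{1372492691}$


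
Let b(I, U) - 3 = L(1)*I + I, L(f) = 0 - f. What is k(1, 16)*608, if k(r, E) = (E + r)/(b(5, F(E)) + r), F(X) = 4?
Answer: 2584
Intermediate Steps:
L(f) = -f
b(I, U) = 3 (b(I, U) = 3 + ((-1*1)*I + I) = 3 + (-I + I) = 3 + 0 = 3)
k(r, E) = (E + r)/(3 + r)
k(1, 16)*608 = ((16 + 1)/(3 + 1))*608 = (17/4)*608 = 2584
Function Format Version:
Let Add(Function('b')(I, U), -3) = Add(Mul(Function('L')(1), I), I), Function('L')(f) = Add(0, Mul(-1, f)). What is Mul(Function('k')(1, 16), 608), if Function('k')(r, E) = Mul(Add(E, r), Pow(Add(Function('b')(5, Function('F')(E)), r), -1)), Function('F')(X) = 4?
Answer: 2584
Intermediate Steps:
Function('L')(f) = Mul(-1, f)
Function('b')(I, U) = 3 (Function('b')(I, U) = Add(3, Add(Mul(Mul(-1, 1), I), I)) = Add(3, Add(Mul(-1, I), I)) = Add(3, 0) = 3)
Function('k')(r, E) = Mul(Pow(Add(3, r), -1), Add(E, r)) (Function('k')(r, E) = Mul(Add(E, r), Pow(Add(3, r), -1)) = Mul(Pow(Add(3, r), -1), Add(E, r)))
Mul(Function('k')(1, 16), 608) = Mul(Mul(Pow(Add(3, 1), -1), Add(16, 1)), 608) = Mul(Mul(Pow(4, -1), 17), 608) = Mul(Mul(Rational(1, 4), 17), 608) = Mul(Rational(17, 4), 608) = 2584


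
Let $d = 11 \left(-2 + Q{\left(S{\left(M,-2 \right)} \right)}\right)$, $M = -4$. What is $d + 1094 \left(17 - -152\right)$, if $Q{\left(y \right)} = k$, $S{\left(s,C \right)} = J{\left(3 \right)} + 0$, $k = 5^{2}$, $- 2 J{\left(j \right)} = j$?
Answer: $185139$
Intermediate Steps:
$J{\left(j \right)} = - \frac{j}{2}$
$k = 25$
$S{\left(s,C \right)} = - \frac{3}{2}$ ($S{\left(s,C \right)} = \left(- \frac{1}{2}\right) 3 + 0 = - \frac{3}{2} + 0 = - \frac{3}{2}$)
$Q{\left(y \right)} = 25$
$d = 253$ ($d = 11 \left(-2 + 25\right) = 11 \cdot 23 = 253$)
$d + 1094 \left(17 - -152\right) = 253 + 1094 \left(17 - -152\right) = 253 + 1094 \left(17 + 152\right) = 253 + 1094 \cdot 169 = 253 + 184886 = 185139$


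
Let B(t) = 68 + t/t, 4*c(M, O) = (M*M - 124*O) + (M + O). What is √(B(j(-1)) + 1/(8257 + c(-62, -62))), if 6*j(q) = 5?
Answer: √16096962/483 ≈ 8.3066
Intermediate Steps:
j(q) = ⅚ (j(q) = (⅙)*5 = ⅚)
c(M, O) = -123*O/4 + M/4 + M²/4 (c(M, O) = ((M*M - 124*O) + (M + O))/4 = ((M² - 124*O) + (M + O))/4 = (M + M² - 123*O)/4 = -123*O/4 + M/4 + M²/4)
B(t) = 69 (B(t) = 68 + 1 = 69)
√(B(j(-1)) + 1/(8257 + c(-62, -62))) = √(69 + 1/(8257 + (-123/4*(-62) + (¼)*(-62) + (¼)*(-62)²))) = √(69 + 1/(8257 + (3813/2 - 31/2 + (¼)*3844))) = √(69 + 1/(8257 + (3813/2 - 31/2 + 961))) = √(69 + 1/(8257 + 2852)) = √(69 + 1/11109) = √(766522/11109) = √16096962/483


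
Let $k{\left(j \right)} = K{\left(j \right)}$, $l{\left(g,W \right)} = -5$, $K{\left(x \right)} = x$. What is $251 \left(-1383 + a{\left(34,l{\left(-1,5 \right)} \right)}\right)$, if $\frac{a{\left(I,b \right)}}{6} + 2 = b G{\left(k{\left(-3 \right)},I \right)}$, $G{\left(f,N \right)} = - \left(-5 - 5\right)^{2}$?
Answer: $402855$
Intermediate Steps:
$k{\left(j \right)} = j$
$G{\left(f,N \right)} = -100$ ($G{\left(f,N \right)} = - \left(-10\right)^{2} = \left(-1\right) 100 = -100$)
$a{\left(I,b \right)} = -12 - 600 b$ ($a{\left(I,b \right)} = -12 + 6 b \left(-100\right) = -12 + 6 \left(- 100 b\right) = -12 - 600 b$)
$251 \left(-1383 + a{\left(34,l{\left(-1,5 \right)} \right)}\right) = 251 \left(-1383 - -2988\right) = 251 \left(-1383 + \left(-12 + 3000\right)\right) = 251 \left(-1383 + 2988\right) = 251 \cdot 1605 = 402855$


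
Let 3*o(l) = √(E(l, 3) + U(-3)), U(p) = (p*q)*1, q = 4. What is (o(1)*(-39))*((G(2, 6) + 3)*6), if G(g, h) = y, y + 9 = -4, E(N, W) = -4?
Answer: 3120*I ≈ 3120.0*I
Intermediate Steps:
y = -13 (y = -9 - 4 = -13)
G(g, h) = -13
U(p) = 4*p (U(p) = (p*4)*1 = (4*p)*1 = 4*p)
o(l) = 4*I/3 (o(l) = √(-4 + 4*(-3))/3 = √(-4 - 12)/3 = √(-16)/3 = (4*I)/3 = 4*I/3)
(o(1)*(-39))*((G(2, 6) + 3)*6) = ((4*I/3)*(-39))*((-13 + 3)*6) = (-52*I)*(-10*6) = -52*I*(-60) = 3120*I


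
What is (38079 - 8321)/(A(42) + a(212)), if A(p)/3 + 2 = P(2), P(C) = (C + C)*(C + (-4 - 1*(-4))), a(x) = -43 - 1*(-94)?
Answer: 29758/69 ≈ 431.28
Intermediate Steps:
a(x) = 51 (a(x) = -43 + 94 = 51)
P(C) = 2*C² (P(C) = (2*C)*(C + (-4 + 4)) = (2*C)*(C + 0) = (2*C)*C = 2*C²)
A(p) = 18 (A(p) = -6 + 3*(2*2²) = -6 + 3*(2*4) = -6 + 3*8 = -6 + 24 = 18)
(38079 - 8321)/(A(42) + a(212)) = (38079 - 8321)/(18 + 51) = 29758/69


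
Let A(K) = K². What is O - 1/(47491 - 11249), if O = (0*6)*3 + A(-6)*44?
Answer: 57407327/36242 ≈ 1584.0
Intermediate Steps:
O = 1584 (O = (0*6)*3 + (-6)²*44 = 0*3 + 36*44 = 0 + 1584 = 1584)
O - 1/(47491 - 11249) = 1584 - 1/(47491 - 11249) = 1584 - 1/36242 = 57407327/36242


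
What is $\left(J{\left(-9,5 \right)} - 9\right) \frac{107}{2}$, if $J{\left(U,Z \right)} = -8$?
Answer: $- \frac{1819}{2} \approx -909.5$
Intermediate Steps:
$\left(J{\left(-9,5 \right)} - 9\right) \frac{107}{2} = \left(-8 - 9\right) \frac{107}{2} = - 17 \cdot 107 \cdot \frac{1}{2} = \left(-17\right) \frac{107}{2} = - \frac{1819}{2}$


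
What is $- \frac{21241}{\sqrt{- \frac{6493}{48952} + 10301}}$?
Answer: $- \frac{42482 \sqrt{6170987746042}}{504248059} \approx -209.28$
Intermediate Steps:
$- \frac{21241}{\sqrt{- \frac{6493}{48952} + 10301}} = - \frac{21241}{\sqrt{\frac{504248059}{48952}}} = - \frac{21241}{\frac{1}{24476} \sqrt{6170987746042}} = - 21241 \frac{2 \sqrt{6170987746042}}{504248059} = - \frac{42482 \sqrt{6170987746042}}{504248059}$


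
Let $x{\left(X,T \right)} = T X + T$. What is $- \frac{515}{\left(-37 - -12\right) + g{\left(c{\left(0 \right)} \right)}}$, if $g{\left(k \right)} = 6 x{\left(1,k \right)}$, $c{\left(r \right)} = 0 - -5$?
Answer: $- \frac{103}{7} \approx -14.714$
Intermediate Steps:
$x{\left(X,T \right)} = T + T X$
$c{\left(r \right)} = 5$ ($c{\left(r \right)} = 0 + 5 = 5$)
$g{\left(k \right)} = 12 k$ ($g{\left(k \right)} = 6 k \left(1 + 1\right) = 6 k 2 = 6 \cdot 2 k = 12 k$)
$- \frac{515}{\left(-37 - -12\right) + g{\left(c{\left(0 \right)} \right)}} = - \frac{515}{\left(-37 - -12\right) + 12 \cdot 5} = - \frac{515}{\left(-37 + 12\right) + 60} = - \frac{515}{-25 + 60} = - \frac{515}{35} = \left(-515\right) \frac{1}{35} = - \frac{103}{7}$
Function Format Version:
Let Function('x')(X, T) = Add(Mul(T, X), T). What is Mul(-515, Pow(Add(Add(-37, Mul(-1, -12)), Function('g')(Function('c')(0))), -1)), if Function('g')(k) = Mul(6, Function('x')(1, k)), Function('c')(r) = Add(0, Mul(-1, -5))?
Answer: Rational(-103, 7) ≈ -14.714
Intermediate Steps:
Function('x')(X, T) = Add(T, Mul(T, X))
Function('c')(r) = 5 (Function('c')(r) = Add(0, 5) = 5)
Function('g')(k) = Mul(12, k) (Function('g')(k) = Mul(6, Mul(k, Add(1, 1))) = Mul(6, Mul(k, 2)) = Mul(6, Mul(2, k)) = Mul(12, k))
Mul(-515, Pow(Add(Add(-37, Mul(-1, -12)), Function('g')(Function('c')(0))), -1)) = Mul(-515, Pow(Add(Add(-37, Mul(-1, -12)), Mul(12, 5)), -1)) = Mul(-515, Pow(Add(Add(-37, 12), 60), -1)) = Mul(-515, Pow(Add(-25, 60), -1)) = Mul(-515, Pow(35, -1)) = Mul(-515, Rational(1, 35)) = Rational(-103, 7)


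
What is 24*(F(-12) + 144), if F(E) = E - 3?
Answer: 3096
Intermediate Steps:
F(E) = -3 + E
24*(F(-12) + 144) = 24*((-3 - 12) + 144) = 24*(-15 + 144) = 24*129 = 3096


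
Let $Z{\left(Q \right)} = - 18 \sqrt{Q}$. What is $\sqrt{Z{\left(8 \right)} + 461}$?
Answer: $\sqrt{461 - 36 \sqrt{2}} \approx 20.251$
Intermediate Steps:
$\sqrt{Z{\left(8 \right)} + 461} = \sqrt{- 18 \sqrt{8} + 461} = \sqrt{- 18 \cdot 2 \sqrt{2} + 461} = \sqrt{- 36 \sqrt{2} + 461} = \sqrt{461 - 36 \sqrt{2}}$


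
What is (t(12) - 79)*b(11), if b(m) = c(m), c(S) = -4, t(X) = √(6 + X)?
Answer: 316 - 12*√2 ≈ 299.03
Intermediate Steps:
b(m) = -4
(t(12) - 79)*b(11) = (√(6 + 12) - 79)*(-4) = (√18 - 79)*(-4) = (3*√2 - 79)*(-4) = (-79 + 3*√2)*(-4) = 316 - 12*√2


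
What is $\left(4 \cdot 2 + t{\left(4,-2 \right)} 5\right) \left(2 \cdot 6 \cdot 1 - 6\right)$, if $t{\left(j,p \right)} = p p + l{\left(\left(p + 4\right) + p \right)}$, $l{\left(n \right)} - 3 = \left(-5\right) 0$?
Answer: $258$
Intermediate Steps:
$l{\left(n \right)} = 3$ ($l{\left(n \right)} = 3 - 0 = 3 + 0 = 3$)
$t{\left(j,p \right)} = 3 + p^{2}$ ($t{\left(j,p \right)} = p p + 3 = p^{2} + 3 = 3 + p^{2}$)
$\left(4 \cdot 2 + t{\left(4,-2 \right)} 5\right) \left(2 \cdot 6 \cdot 1 - 6\right) = \left(4 \cdot 2 + \left(3 + \left(-2\right)^{2}\right) 5\right) \left(2 \cdot 6 \cdot 1 - 6\right) = \left(8 + \left(3 + 4\right) 5\right) \left(12 \cdot 1 - 6\right) = \left(8 + 7 \cdot 5\right) \left(12 - 6\right) = \left(8 + 35\right) 6 = 43 \cdot 6 = 258$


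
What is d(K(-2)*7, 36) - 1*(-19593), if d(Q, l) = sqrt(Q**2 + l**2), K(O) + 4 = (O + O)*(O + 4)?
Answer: 19593 + 12*sqrt(58) ≈ 19684.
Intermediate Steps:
K(O) = -4 + 2*O*(4 + O) (K(O) = -4 + (O + O)*(O + 4) = -4 + (2*O)*(4 + O) = -4 + 2*O*(4 + O))
d(K(-2)*7, 36) - 1*(-19593) = sqrt(((-4 + 2*(-2)**2 + 8*(-2))*7)**2 + 36**2) - 1*(-19593) = sqrt(((-4 + 2*4 - 16)*7)**2 + 1296) + 19593 = sqrt(((-4 + 8 - 16)*7)**2 + 1296) + 19593 = sqrt((-12*7)**2 + 1296) + 19593 = sqrt((-84)**2 + 1296) + 19593 = sqrt(7056 + 1296) + 19593 = sqrt(8352) + 19593 = 12*sqrt(58) + 19593 = 19593 + 12*sqrt(58)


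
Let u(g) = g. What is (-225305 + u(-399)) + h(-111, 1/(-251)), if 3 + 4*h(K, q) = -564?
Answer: -903383/4 ≈ -2.2585e+5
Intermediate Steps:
h(K, q) = -567/4 (h(K, q) = -¾ + (¼)*(-564) = -¾ - 141 = -567/4)
(-225305 + u(-399)) + h(-111, 1/(-251)) = (-225305 - 399) - 567/4 = -225704 - 567/4 = -903383/4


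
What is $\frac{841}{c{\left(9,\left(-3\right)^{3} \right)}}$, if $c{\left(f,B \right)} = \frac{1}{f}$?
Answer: $7569$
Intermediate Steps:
$\frac{841}{c{\left(9,\left(-3\right)^{3} \right)}} = \frac{841}{\frac{1}{9}} = 841 \frac{1}{\frac{1}{9}} = 841 \cdot 9 = 7569$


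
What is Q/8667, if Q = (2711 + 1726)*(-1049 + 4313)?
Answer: 536384/321 ≈ 1671.0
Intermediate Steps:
Q = 14482368 (Q = 4437*3264 = 14482368)
Q/8667 = 14482368/8667 = 14482368*(1/8667) = 536384/321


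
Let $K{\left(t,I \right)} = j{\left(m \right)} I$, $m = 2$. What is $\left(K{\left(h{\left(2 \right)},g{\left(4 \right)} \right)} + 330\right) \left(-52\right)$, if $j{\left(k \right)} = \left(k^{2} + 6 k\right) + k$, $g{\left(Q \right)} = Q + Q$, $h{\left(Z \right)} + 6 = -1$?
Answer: $-24648$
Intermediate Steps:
$h{\left(Z \right)} = -7$ ($h{\left(Z \right)} = -6 - 1 = -7$)
$g{\left(Q \right)} = 2 Q$
$j{\left(k \right)} = k^{2} + 7 k$
$K{\left(t,I \right)} = 18 I$ ($K{\left(t,I \right)} = 2 \left(7 + 2\right) I = 2 \cdot 9 I = 18 I$)
$\left(K{\left(h{\left(2 \right)},g{\left(4 \right)} \right)} + 330\right) \left(-52\right) = \left(18 \cdot 2 \cdot 4 + 330\right) \left(-52\right) = \left(18 \cdot 8 + 330\right) \left(-52\right) = \left(144 + 330\right) \left(-52\right) = 474 \left(-52\right) = -24648$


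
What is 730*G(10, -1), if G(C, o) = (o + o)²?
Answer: 2920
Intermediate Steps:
G(C, o) = 4*o² (G(C, o) = (2*o)² = 4*o²)
730*G(10, -1) = 730*(4*(-1)²) = 730*(4*1) = 730*4 = 2920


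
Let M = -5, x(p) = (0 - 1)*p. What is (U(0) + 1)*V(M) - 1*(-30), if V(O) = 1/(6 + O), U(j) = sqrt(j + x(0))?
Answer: 31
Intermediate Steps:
x(p) = -p
U(j) = sqrt(j) (U(j) = sqrt(j - 1*0) = sqrt(j + 0) = sqrt(j))
(U(0) + 1)*V(M) - 1*(-30) = (sqrt(0) + 1)/(6 - 5) - 1*(-30) = (0 + 1)/1 + 30 = 1*1 + 30 = 1 + 30 = 31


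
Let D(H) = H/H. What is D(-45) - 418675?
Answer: -418674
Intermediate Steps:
D(H) = 1
D(-45) - 418675 = 1 - 418675 = -418674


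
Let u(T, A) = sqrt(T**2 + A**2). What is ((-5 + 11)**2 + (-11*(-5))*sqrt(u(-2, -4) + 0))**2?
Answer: (36 + 55*sqrt(2)*5**(1/4))**2 ≈ 23199.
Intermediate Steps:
u(T, A) = sqrt(A**2 + T**2)
((-5 + 11)**2 + (-11*(-5))*sqrt(u(-2, -4) + 0))**2 = ((-5 + 11)**2 + (-11*(-5))*sqrt(sqrt((-4)**2 + (-2)**2) + 0))**2 = (6**2 + 55*sqrt(sqrt(16 + 4) + 0))**2 = (36 + 55*sqrt(sqrt(20) + 0))**2 = (36 + 55*sqrt(2*sqrt(5) + 0))**2 = (36 + 55*sqrt(2*sqrt(5)))**2 = (36 + 55*(sqrt(2)*5**(1/4)))**2 = (36 + 55*sqrt(2)*5**(1/4))**2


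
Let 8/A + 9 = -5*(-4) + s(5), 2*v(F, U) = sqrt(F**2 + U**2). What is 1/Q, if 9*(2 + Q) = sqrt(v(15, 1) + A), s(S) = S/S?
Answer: -1/(2 - sqrt(2/3 + sqrt(226)/2)/9) ≈ -0.59448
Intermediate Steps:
s(S) = 1
v(F, U) = sqrt(F**2 + U**2)/2
A = 2/3 (A = 8/(-9 + (-5*(-4) + 1)) = 8/(-9 + (20 + 1)) = 8/(-9 + 21) = 8/12 = 8*(1/12) = 2/3 ≈ 0.66667)
Q = -2 + sqrt(2/3 + sqrt(226)/2)/9 (Q = -2 + sqrt(sqrt(15**2 + 1**2)/2 + 2/3)/9 = -2 + sqrt(sqrt(225 + 1)/2 + 2/3)/9 = -2 + sqrt(sqrt(226)/2 + 2/3)/9 = -2 + sqrt(2/3 + sqrt(226)/2)/9 ≈ -1.6821)
1/Q = 1/(-2 + sqrt(24 + 18*sqrt(226))/54)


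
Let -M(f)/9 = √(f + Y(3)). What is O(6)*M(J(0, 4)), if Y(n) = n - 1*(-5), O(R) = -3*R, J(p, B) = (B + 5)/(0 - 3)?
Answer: 162*√5 ≈ 362.24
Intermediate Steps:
J(p, B) = -5/3 - B/3 (J(p, B) = (5 + B)/(-3) = (5 + B)*(-⅓) = -5/3 - B/3)
Y(n) = 5 + n (Y(n) = n + 5 = 5 + n)
M(f) = -9*√(8 + f) (M(f) = -9*√(f + (5 + 3)) = -9*√(f + 8) = -9*√(8 + f))
O(6)*M(J(0, 4)) = (-3*6)*(-9*√(8 + (-5/3 - ⅓*4))) = -(-162)*√(8 + (-5/3 - 4/3)) = -(-162)*√(8 - 3) = -(-162)*√5 = 162*√5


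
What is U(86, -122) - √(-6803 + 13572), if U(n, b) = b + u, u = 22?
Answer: -100 - √6769 ≈ -182.27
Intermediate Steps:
U(n, b) = 22 + b (U(n, b) = b + 22 = 22 + b)
U(86, -122) - √(-6803 + 13572) = (22 - 122) - √(-6803 + 13572) = -100 - √6769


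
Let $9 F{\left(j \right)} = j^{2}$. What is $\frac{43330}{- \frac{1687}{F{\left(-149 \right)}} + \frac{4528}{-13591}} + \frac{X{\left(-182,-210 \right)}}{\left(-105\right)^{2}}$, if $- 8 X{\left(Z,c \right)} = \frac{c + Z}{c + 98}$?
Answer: $- \frac{329467954440434281}{7733332681200} \approx -42604.0$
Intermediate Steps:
$X{\left(Z,c \right)} = - \frac{Z + c}{8 \left(98 + c\right)}$ ($X{\left(Z,c \right)} = - \frac{\left(c + Z\right) \frac{1}{c + 98}}{8} = - \frac{\left(Z + c\right) \frac{1}{98 + c}}{8} = - \frac{\frac{1}{98 + c} \left(Z + c\right)}{8} = - \frac{Z + c}{8 \left(98 + c\right)}$)
$F{\left(j \right)} = \frac{j^{2}}{9}$
$\frac{43330}{- \frac{1687}{F{\left(-149 \right)}} + \frac{4528}{-13591}} + \frac{X{\left(-182,-210 \right)}}{\left(-105\right)^{2}} = \frac{43330}{- \frac{1687}{\frac{1}{9} \left(-149\right)^{2}} + \frac{4528}{-13591}} + \frac{\frac{1}{8} \frac{1}{98 - 210} \left(\left(-1\right) \left(-182\right) - -210\right)}{\left(-105\right)^{2}} = \frac{43330}{- \frac{1687}{\frac{1}{9} \cdot 22201} + 4528 \left(- \frac{1}{13591}\right)} + \frac{\frac{1}{8} \frac{1}{-112} \left(182 + 210\right)}{11025} = \frac{43330}{- \frac{1687}{\frac{22201}{9}} - \frac{4528}{13591}} + \frac{1}{8} \left(- \frac{1}{112}\right) 392 \cdot \frac{1}{11025} = \frac{43330}{\left(-1687\right) \frac{9}{22201} - \frac{4528}{13591}} - \frac{1}{25200} = \frac{43330}{- \frac{15183}{22201} - \frac{4528}{13591}} - \frac{1}{25200} = \frac{43330}{- \frac{306878281}{301733791}} - \frac{1}{25200} = 43330 \left(- \frac{301733791}{306878281}\right) - \frac{1}{25200} = - \frac{13074125164030}{306878281} - \frac{1}{25200} = - \frac{329467954440434281}{7733332681200}$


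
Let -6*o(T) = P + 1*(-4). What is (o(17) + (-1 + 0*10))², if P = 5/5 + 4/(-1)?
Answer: 1/36 ≈ 0.027778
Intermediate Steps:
P = -3 (P = 5*(⅕) + 4*(-1) = 1 - 4 = -3)
o(T) = 7/6 (o(T) = -(-3 + 1*(-4))/6 = -(-3 - 4)/6 = -⅙*(-7) = 7/6)
(o(17) + (-1 + 0*10))² = (7/6 + (-1 + 0*10))² = (7/6 + (-1 + 0))² = (7/6 - 1)² = (⅙)² = 1/36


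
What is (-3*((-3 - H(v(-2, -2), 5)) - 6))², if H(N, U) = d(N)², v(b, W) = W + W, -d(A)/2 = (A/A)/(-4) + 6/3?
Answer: 65025/16 ≈ 4064.1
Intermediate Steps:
d(A) = -7/2 (d(A) = -2*((A/A)/(-4) + 6/3) = -2*(1*(-¼) + 6*(⅓)) = -2*(-¼ + 2) = -2*7/4 = -7/2)
v(b, W) = 2*W
H(N, U) = 49/4 (H(N, U) = (-7/2)² = 49/4)
(-3*((-3 - H(v(-2, -2), 5)) - 6))² = (-3*((-3 - 1*49/4) - 6))² = (-3*((-3 - 49/4) - 6))² = (-3*(-61/4 - 6))² = (-3*(-85/4))² = (255/4)² = 65025/16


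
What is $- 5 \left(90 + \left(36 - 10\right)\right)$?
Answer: $-580$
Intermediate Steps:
$- 5 \left(90 + \left(36 - 10\right)\right) = - 5 \left(90 + 26\right) = \left(-5\right) 116 = -580$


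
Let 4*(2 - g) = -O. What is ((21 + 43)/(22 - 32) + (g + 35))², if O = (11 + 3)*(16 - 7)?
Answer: 385641/100 ≈ 3856.4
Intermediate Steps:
O = 126 (O = 14*9 = 126)
g = 67/2 (g = 2 - (-1)*126/4 = 2 - ¼*(-126) = 2 + 63/2 = 67/2 ≈ 33.500)
((21 + 43)/(22 - 32) + (g + 35))² = ((21 + 43)/(22 - 32) + (67/2 + 35))² = (64/(-10) + 137/2)² = (64*(-⅒) + 137/2)² = (-32/5 + 137/2)² = (621/10)² = 385641/100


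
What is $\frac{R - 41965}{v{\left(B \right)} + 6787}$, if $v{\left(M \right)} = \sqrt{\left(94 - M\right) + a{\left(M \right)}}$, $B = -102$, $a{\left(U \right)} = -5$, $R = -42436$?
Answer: $- \frac{572829587}{46063178} + \frac{84401 \sqrt{191}}{46063178} \approx -12.41$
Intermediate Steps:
$v{\left(M \right)} = \sqrt{89 - M}$ ($v{\left(M \right)} = \sqrt{\left(94 - M\right) - 5} = \sqrt{89 - M}$)
$\frac{R - 41965}{v{\left(B \right)} + 6787} = \frac{-42436 - 41965}{\sqrt{89 - -102} + 6787} = - \frac{84401}{\sqrt{89 + 102} + 6787} = - \frac{84401}{\sqrt{191} + 6787} = - \frac{84401}{6787 + \sqrt{191}}$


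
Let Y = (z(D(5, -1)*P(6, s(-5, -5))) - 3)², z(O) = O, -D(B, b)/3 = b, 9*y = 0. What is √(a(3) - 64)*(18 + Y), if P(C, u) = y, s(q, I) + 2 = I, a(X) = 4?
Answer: 54*I*√15 ≈ 209.14*I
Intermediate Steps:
y = 0 (y = (⅑)*0 = 0)
s(q, I) = -2 + I
P(C, u) = 0
D(B, b) = -3*b
Y = 9 (Y = (-3*(-1)*0 - 3)² = (3*0 - 3)² = (0 - 3)² = (-3)² = 9)
√(a(3) - 64)*(18 + Y) = √(4 - 64)*(18 + 9) = √(-60)*27 = (2*I*√15)*27 = 54*I*√15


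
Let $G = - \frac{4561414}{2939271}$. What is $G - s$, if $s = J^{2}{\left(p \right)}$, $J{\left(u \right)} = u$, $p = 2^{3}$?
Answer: $- \frac{192674758}{2939271} \approx -65.552$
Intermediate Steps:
$p = 8$
$G = - \frac{4561414}{2939271}$ ($G = \left(-4561414\right) \frac{1}{2939271} = - \frac{4561414}{2939271} \approx -1.5519$)
$s = 64$ ($s = 8^{2} = 64$)
$G - s = - \frac{4561414}{2939271} - 64 = - \frac{192674758}{2939271}$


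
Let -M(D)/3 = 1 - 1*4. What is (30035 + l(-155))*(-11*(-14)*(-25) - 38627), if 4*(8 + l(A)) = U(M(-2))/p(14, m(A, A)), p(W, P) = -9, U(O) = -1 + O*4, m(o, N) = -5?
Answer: -15304986983/12 ≈ -1.2754e+9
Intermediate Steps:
M(D) = 9 (M(D) = -3*(1 - 1*4) = -3*(1 - 4) = -3*(-3) = 9)
U(O) = -1 + 4*O
l(A) = -323/36 (l(A) = -8 + ((-1 + 4*9)/(-9))/4 = -8 + ((-1 + 36)*(-⅑))/4 = -8 + (35*(-⅑))/4 = -8 + (¼)*(-35/9) = -8 - 35/36 = -323/36)
(30035 + l(-155))*(-11*(-14)*(-25) - 38627) = (30035 - 323/36)*(-11*(-14)*(-25) - 38627) = 1080937*(154*(-25) - 38627)/36 = 1080937*(-3850 - 38627)/36 = (1080937/36)*(-42477) = -15304986983/12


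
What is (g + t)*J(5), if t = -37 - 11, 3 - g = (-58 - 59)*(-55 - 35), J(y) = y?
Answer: -52875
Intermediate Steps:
g = -10527 (g = 3 - (-58 - 59)*(-55 - 35) = 3 - (-117)*(-90) = 3 - 1*10530 = 3 - 10530 = -10527)
t = -48
(g + t)*J(5) = (-10527 - 48)*5 = -10575*5 = -52875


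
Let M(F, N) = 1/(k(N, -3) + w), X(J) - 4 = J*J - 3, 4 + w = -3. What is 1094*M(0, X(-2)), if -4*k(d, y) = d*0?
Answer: -1094/7 ≈ -156.29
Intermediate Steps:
w = -7 (w = -4 - 3 = -7)
k(d, y) = 0 (k(d, y) = -d*0/4 = -¼*0 = 0)
X(J) = 1 + J² (X(J) = 4 + (J*J - 3) = 4 + (J² - 3) = 4 + (-3 + J²) = 1 + J²)
M(F, N) = -⅐ (M(F, N) = 1/(0 - 7) = 1/(-7) = -⅐)
1094*M(0, X(-2)) = 1094*(-⅐) = -1094/7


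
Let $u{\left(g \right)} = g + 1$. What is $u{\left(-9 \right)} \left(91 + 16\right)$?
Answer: $-856$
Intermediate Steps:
$u{\left(g \right)} = 1 + g$
$u{\left(-9 \right)} \left(91 + 16\right) = \left(1 - 9\right) \left(91 + 16\right) = \left(-8\right) 107 = -856$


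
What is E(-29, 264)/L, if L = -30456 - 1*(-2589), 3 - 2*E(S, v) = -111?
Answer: -19/9289 ≈ -0.0020454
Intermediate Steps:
E(S, v) = 57 (E(S, v) = 3/2 - ½*(-111) = 3/2 + 111/2 = 57)
L = -27867 (L = -30456 + 2589 = -27867)
E(-29, 264)/L = 57/(-27867) = 57*(-1/27867) = -19/9289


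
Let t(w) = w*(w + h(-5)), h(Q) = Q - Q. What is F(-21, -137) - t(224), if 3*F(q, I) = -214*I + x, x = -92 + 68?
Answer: -121234/3 ≈ -40411.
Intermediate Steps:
h(Q) = 0
x = -24
F(q, I) = -8 - 214*I/3 (F(q, I) = (-214*I - 24)/3 = (-24 - 214*I)/3 = -8 - 214*I/3)
t(w) = w² (t(w) = w*(w + 0) = w*w = w²)
F(-21, -137) - t(224) = (-8 - 214/3*(-137)) - 1*224² = (-8 + 29318/3) - 1*50176 = 29294/3 - 50176 = -121234/3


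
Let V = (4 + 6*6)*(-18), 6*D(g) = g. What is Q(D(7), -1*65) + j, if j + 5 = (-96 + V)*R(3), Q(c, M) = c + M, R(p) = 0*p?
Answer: -413/6 ≈ -68.833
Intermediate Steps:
R(p) = 0
D(g) = g/6
V = -720 (V = (4 + 36)*(-18) = 40*(-18) = -720)
Q(c, M) = M + c
j = -5 (j = -5 + (-96 - 720)*0 = -5 - 816*0 = -5 + 0 = -5)
Q(D(7), -1*65) + j = (-1*65 + (⅙)*7) - 5 = (-65 + 7/6) - 5 = -383/6 - 5 = -413/6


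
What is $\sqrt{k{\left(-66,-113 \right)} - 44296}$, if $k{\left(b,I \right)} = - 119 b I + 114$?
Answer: $2 i \sqrt{232921} \approx 965.24 i$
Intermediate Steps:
$k{\left(b,I \right)} = 114 - 119 I b$ ($k{\left(b,I \right)} = - 119 I b + 114 = 114 - 119 I b$)
$\sqrt{k{\left(-66,-113 \right)} - 44296} = \sqrt{\left(114 - \left(-13447\right) \left(-66\right)\right) - 44296} = \sqrt{\left(114 - 887502\right) - 44296} = \sqrt{-887388 - 44296} = \sqrt{-931684} = 2 i \sqrt{232921}$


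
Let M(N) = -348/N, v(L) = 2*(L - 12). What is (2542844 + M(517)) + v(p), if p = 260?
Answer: 1314906432/517 ≈ 2.5433e+6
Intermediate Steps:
v(L) = -24 + 2*L (v(L) = 2*(-12 + L) = -24 + 2*L)
(2542844 + M(517)) + v(p) = (2542844 - 348/517) + (-24 + 2*260) = (2542844 - 348*1/517) + (-24 + 520) = (2542844 - 348/517) + 496 = 1314650000/517 + 496 = 1314906432/517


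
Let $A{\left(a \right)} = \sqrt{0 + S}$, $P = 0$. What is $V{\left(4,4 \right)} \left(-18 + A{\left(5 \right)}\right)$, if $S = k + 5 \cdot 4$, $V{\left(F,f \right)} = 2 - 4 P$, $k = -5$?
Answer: $-36 + 2 \sqrt{15} \approx -28.254$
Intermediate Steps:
$V{\left(F,f \right)} = 2$ ($V{\left(F,f \right)} = 2 - 0 = 2 + 0 = 2$)
$S = 15$ ($S = -5 + 5 \cdot 4 = -5 + 20 = 15$)
$A{\left(a \right)} = \sqrt{15}$ ($A{\left(a \right)} = \sqrt{0 + 15} = \sqrt{15}$)
$V{\left(4,4 \right)} \left(-18 + A{\left(5 \right)}\right) = 2 \left(-18 + \sqrt{15}\right) = -36 + 2 \sqrt{15}$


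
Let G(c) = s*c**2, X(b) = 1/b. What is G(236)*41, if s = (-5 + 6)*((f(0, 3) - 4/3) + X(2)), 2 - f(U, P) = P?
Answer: -12559448/3 ≈ -4.1865e+6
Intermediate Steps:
f(U, P) = 2 - P
s = -11/6 (s = (-5 + 6)*(((2 - 1*3) - 4/3) + 1/2) = 1*(((2 - 3) - 4*1/3) + 1/2) = 1*((-1 - 4/3) + 1/2) = 1*(-7/3 + 1/2) = 1*(-11/6) = -11/6 ≈ -1.8333)
G(c) = -11*c**2/6
G(236)*41 = -11/6*236**2*41 = -11/6*55696*41 = -306328/3*41 = -12559448/3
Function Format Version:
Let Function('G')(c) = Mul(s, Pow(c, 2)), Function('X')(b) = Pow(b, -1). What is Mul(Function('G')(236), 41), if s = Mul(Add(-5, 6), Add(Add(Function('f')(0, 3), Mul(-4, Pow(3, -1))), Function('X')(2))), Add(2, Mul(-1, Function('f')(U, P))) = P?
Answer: Rational(-12559448, 3) ≈ -4.1865e+6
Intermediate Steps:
Function('f')(U, P) = Add(2, Mul(-1, P))
s = Rational(-11, 6) (s = Mul(Add(-5, 6), Add(Add(Add(2, Mul(-1, 3)), Mul(-4, Pow(3, -1))), Pow(2, -1))) = Mul(1, Add(Add(Add(2, -3), Mul(-4, Rational(1, 3))), Rational(1, 2))) = Mul(1, Add(Add(-1, Rational(-4, 3)), Rational(1, 2))) = Mul(1, Add(Rational(-7, 3), Rational(1, 2))) = Mul(1, Rational(-11, 6)) = Rational(-11, 6) ≈ -1.8333)
Function('G')(c) = Mul(Rational(-11, 6), Pow(c, 2))
Mul(Function('G')(236), 41) = Mul(Mul(Rational(-11, 6), Pow(236, 2)), 41) = Mul(Mul(Rational(-11, 6), 55696), 41) = Mul(Rational(-306328, 3), 41) = Rational(-12559448, 3)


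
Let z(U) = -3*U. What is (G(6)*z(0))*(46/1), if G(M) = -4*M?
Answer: 0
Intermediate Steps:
(G(6)*z(0))*(46/1) = ((-4*6)*(-3*0))*(46/1) = (-24*0)*(46*1) = 0*46 = 0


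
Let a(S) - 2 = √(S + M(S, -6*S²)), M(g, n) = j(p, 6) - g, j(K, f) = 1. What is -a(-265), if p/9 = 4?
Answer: -3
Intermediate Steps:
p = 36 (p = 9*4 = 36)
M(g, n) = 1 - g
a(S) = 3 (a(S) = 2 + √(S + (1 - S)) = 2 + √1 = 2 + 1 = 3)
-a(-265) = -1*3 = -3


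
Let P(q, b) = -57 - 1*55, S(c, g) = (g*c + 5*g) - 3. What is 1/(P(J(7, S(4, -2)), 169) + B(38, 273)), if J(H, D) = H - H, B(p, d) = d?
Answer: 1/161 ≈ 0.0062112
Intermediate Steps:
S(c, g) = -3 + 5*g + c*g (S(c, g) = (c*g + 5*g) - 3 = (5*g + c*g) - 3 = -3 + 5*g + c*g)
J(H, D) = 0
P(q, b) = -112 (P(q, b) = -57 - 55 = -112)
1/(P(J(7, S(4, -2)), 169) + B(38, 273)) = 1/(-112 + 273) = 1/161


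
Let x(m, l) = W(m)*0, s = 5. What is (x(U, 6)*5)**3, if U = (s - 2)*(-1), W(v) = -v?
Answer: 0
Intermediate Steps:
U = -3 (U = (5 - 2)*(-1) = 3*(-1) = -3)
x(m, l) = 0 (x(m, l) = -m*0 = 0)
(x(U, 6)*5)**3 = (0*5)**3 = 0**3 = 0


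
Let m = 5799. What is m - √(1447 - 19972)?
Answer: 5799 - 5*I*√741 ≈ 5799.0 - 136.11*I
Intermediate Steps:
m - √(1447 - 19972) = 5799 - √(1447 - 19972) = 5799 - √(-18525) = 5799 - 5*I*√741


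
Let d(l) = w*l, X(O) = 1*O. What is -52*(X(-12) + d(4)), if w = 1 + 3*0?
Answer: 416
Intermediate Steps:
X(O) = O
w = 1 (w = 1 + 0 = 1)
d(l) = l (d(l) = 1*l = l)
-52*(X(-12) + d(4)) = -52*(-12 + 4) = -52*(-8) = 416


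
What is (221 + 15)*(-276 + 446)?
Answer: 40120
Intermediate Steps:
(221 + 15)*(-276 + 446) = 236*170 = 40120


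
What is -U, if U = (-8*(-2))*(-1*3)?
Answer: 48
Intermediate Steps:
U = -48 (U = 16*(-3) = -48)
-U = -1*(-48) = 48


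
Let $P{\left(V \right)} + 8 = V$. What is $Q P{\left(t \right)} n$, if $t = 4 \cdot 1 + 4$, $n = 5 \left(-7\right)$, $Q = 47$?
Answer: $0$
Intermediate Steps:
$n = -35$
$t = 8$ ($t = 4 + 4 = 8$)
$P{\left(V \right)} = -8 + V$
$Q P{\left(t \right)} n = 47 \left(-8 + 8\right) \left(-35\right) = 47 \cdot 0 \left(-35\right) = 0 \left(-35\right) = 0$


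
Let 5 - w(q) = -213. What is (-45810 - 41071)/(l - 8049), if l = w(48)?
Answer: 86881/7831 ≈ 11.094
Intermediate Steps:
w(q) = 218 (w(q) = 5 - 1*(-213) = 5 + 213 = 218)
l = 218
(-45810 - 41071)/(l - 8049) = (-45810 - 41071)/(218 - 8049) = -86881/(-7831) = -86881*(-1/7831) = 86881/7831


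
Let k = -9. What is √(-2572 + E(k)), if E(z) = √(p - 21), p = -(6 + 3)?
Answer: √(-2572 + I*√30) ≈ 0.054 + 50.715*I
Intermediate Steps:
p = -9 (p = -1*9 = -9)
E(z) = I*√30 (E(z) = √(-9 - 21) = √(-30) = I*√30)
√(-2572 + E(k)) = √(-2572 + I*√30)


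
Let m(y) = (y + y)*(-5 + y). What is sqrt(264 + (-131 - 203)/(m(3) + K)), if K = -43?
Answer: sqrt(816970)/55 ≈ 16.434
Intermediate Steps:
m(y) = 2*y*(-5 + y) (m(y) = (2*y)*(-5 + y) = 2*y*(-5 + y))
sqrt(264 + (-131 - 203)/(m(3) + K)) = sqrt(264 + (-131 - 203)/(2*3*(-5 + 3) - 43)) = sqrt(264 - 334/(2*3*(-2) - 43)) = sqrt(264 - 334/(-12 - 43)) = sqrt(264 - 334/(-55)) = sqrt(264 - 334*(-1/55)) = sqrt(264 + 334/55) = sqrt(14854/55) = sqrt(816970)/55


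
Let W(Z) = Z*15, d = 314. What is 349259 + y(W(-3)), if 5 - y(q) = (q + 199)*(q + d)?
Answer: 307838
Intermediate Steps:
W(Z) = 15*Z
y(q) = 5 - (199 + q)*(314 + q) (y(q) = 5 - (q + 199)*(q + 314) = 5 - (199 + q)*(314 + q))
349259 + y(W(-3)) = 349259 + (-62481 - (15*(-3))² - 7695*(-3)) = 349259 + (-62481 - 1*(-45)² - 513*(-45)) = 349259 + (-62481 - 1*2025 + 23085) = 349259 + (-62481 - 2025 + 23085) = 349259 - 41421 = 307838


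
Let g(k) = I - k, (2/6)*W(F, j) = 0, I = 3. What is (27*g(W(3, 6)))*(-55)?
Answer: -4455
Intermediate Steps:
W(F, j) = 0 (W(F, j) = 3*0 = 0)
g(k) = 3 - k
(27*g(W(3, 6)))*(-55) = (27*(3 - 1*0))*(-55) = (27*(3 + 0))*(-55) = (27*3)*(-55) = 81*(-55) = -4455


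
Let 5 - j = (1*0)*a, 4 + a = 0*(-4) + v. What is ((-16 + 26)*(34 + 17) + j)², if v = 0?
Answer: 265225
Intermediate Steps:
a = -4 (a = -4 + (0*(-4) + 0) = -4 + (0 + 0) = -4 + 0 = -4)
j = 5 (j = 5 - 1*0*(-4) = 5 - 0*(-4) = 5 - 1*0 = 5 + 0 = 5)
((-16 + 26)*(34 + 17) + j)² = ((-16 + 26)*(34 + 17) + 5)² = (10*51 + 5)² = (510 + 5)² = 515² = 265225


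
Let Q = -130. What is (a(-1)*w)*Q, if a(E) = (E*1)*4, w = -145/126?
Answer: -37700/63 ≈ -598.41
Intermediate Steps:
w = -145/126 (w = -145*1/126 = -145/126 ≈ -1.1508)
a(E) = 4*E (a(E) = E*4 = 4*E)
(a(-1)*w)*Q = ((4*(-1))*(-145/126))*(-130) = -4*(-145/126)*(-130) = (290/63)*(-130) = -37700/63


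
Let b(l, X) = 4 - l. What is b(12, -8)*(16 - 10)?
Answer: -48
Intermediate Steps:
b(12, -8)*(16 - 10) = (4 - 1*12)*(16 - 10) = (4 - 12)*6 = -8*6 = -48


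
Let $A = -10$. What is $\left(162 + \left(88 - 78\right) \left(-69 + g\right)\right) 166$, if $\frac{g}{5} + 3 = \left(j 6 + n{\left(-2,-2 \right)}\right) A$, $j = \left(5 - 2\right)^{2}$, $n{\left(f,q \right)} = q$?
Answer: $-4428548$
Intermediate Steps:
$j = 9$ ($j = 3^{2} = 9$)
$g = -2615$ ($g = -15 + 5 \left(9 \cdot 6 - 2\right) \left(-10\right) = -15 + 5 \left(54 - 2\right) \left(-10\right) = -15 + 5 \cdot 52 \left(-10\right) = -15 + 5 \left(-520\right) = -15 - 2600 = -2615$)
$\left(162 + \left(88 - 78\right) \left(-69 + g\right)\right) 166 = \left(162 + \left(88 - 78\right) \left(-69 - 2615\right)\right) 166 = \left(162 + 10 \left(-2684\right)\right) 166 = \left(162 - 26840\right) 166 = \left(-26678\right) 166 = -4428548$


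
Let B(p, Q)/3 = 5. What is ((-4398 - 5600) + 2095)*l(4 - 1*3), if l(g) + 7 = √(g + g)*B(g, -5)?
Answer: 55321 - 118545*√2 ≈ -1.1233e+5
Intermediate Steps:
B(p, Q) = 15 (B(p, Q) = 3*5 = 15)
l(g) = -7 + 15*√2*√g (l(g) = -7 + √(g + g)*15 = -7 + √(2*g)*15 = -7 + (√2*√g)*15 = -7 + 15*√2*√g)
((-4398 - 5600) + 2095)*l(4 - 1*3) = ((-4398 - 5600) + 2095)*(-7 + 15*√2*√(4 - 1*3)) = (-9998 + 2095)*(-7 + 15*√2*√(4 - 3)) = -7903*(-7 + 15*√2*√1) = -7903*(-7 + 15*√2*1) = -7903*(-7 + 15*√2) = 55321 - 118545*√2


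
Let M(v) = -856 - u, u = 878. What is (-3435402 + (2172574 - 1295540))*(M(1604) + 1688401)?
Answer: -4315114879456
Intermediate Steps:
M(v) = -1734 (M(v) = -856 - 1*878 = -856 - 878 = -1734)
(-3435402 + (2172574 - 1295540))*(M(1604) + 1688401) = (-3435402 + (2172574 - 1295540))*(-1734 + 1688401) = (-3435402 + 877034)*1686667 = -2558368*1686667 = -4315114879456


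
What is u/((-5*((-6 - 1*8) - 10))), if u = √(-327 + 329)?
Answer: √2/120 ≈ 0.011785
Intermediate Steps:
u = √2 ≈ 1.4142
u/((-5*((-6 - 1*8) - 10))) = √2/((-5*((-6 - 1*8) - 10))) = √2/((-5*((-6 - 8) - 10))) = √2/((-5*(-14 - 10))) = √2/((-5*(-24))) = √2/120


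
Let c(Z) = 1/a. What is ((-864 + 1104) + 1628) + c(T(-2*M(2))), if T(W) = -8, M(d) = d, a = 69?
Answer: 128893/69 ≈ 1868.0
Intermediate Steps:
c(Z) = 1/69
((-864 + 1104) + 1628) + c(T(-2*M(2))) = ((-864 + 1104) + 1628) + 1/69 = (240 + 1628) + 1/69 = 1868 + 1/69 = 128893/69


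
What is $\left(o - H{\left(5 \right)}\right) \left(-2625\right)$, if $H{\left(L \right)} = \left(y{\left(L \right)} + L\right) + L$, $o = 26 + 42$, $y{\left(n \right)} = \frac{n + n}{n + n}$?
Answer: $-149625$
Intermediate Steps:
$y{\left(n \right)} = 1$ ($y{\left(n \right)} = \frac{2 n}{2 n} = 2 n \frac{1}{2 n} = 1$)
$o = 68$
$H{\left(L \right)} = 1 + 2 L$ ($H{\left(L \right)} = \left(1 + L\right) + L = 1 + 2 L$)
$\left(o - H{\left(5 \right)}\right) \left(-2625\right) = \left(68 - \left(1 + 2 \cdot 5\right)\right) \left(-2625\right) = \left(68 - \left(1 + 10\right)\right) \left(-2625\right) = \left(68 - 11\right) \left(-2625\right) = 57 \left(-2625\right) = -149625$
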